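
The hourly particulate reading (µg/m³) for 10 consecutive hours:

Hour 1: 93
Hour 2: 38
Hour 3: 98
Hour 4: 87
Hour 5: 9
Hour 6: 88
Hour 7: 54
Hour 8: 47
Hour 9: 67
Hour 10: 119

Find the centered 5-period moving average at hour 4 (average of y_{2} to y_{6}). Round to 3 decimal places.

Sum of periods 2–6: 38 + 98 + 87 + 9 + 88 = 320
Divide by 5: 320 / 5 = 64.000

64.000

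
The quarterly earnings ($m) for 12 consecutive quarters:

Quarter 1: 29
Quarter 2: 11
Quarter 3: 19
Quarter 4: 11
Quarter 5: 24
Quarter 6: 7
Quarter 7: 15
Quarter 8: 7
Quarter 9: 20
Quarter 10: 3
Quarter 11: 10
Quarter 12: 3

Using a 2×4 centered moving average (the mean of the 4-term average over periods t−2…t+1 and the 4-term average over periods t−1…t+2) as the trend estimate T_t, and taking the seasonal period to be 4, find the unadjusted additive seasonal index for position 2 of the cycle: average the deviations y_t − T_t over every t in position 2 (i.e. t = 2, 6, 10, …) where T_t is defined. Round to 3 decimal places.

Season position 2 occurs at t = 6, 10 (where T_t is defined).
t=6: T_6 = 13.75000; y_6 − T_6 = 7 − 13.75000 = -6.75000
t=10: T_10 = 9.50000; y_10 − T_10 = 3 − 9.50000 = -6.50000
Mean deviation: (-6.75000 + -6.50000) / 2 = -6.625

-6.625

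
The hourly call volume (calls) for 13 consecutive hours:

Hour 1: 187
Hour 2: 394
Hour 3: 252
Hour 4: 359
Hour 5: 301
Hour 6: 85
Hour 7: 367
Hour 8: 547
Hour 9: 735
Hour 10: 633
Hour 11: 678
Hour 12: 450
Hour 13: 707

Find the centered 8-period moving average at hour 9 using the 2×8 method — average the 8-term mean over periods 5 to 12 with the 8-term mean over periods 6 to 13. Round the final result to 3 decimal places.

Sum over 5–12: 301 + 85 + 367 + 547 + 735 + 633 + 678 + 450 = 3796
Sum over 6–13: 85 + 367 + 547 + 735 + 633 + 678 + 450 + 707 = 4202
CMA at t=9 = (3796 + 4202) / (2·8) = 7998 / 16 = 499.875

499.875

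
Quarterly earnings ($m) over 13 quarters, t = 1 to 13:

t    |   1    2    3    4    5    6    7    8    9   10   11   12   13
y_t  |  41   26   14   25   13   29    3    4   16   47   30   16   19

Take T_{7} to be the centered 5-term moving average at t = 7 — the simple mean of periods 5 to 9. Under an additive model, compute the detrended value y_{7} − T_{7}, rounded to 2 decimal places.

Trend T_7 = (13 + 29 + 3 + 4 + 16) / 5 = 65/5 = 13.0000
Detrended value: 3 − 13.0000 = -10.00

-10.00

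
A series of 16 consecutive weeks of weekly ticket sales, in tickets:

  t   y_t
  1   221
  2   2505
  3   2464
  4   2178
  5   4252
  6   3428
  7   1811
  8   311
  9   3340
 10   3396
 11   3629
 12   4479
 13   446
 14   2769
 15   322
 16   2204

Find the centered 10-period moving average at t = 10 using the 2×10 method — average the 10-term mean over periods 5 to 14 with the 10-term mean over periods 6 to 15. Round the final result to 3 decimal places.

Sum over 5–14: 4252 + 3428 + 1811 + 311 + 3340 + 3396 + 3629 + 4479 + 446 + 2769 = 27861
Sum over 6–15: 3428 + 1811 + 311 + 3340 + 3396 + 3629 + 4479 + 446 + 2769 + 322 = 23931
CMA at t=10 = (27861 + 23931) / (2·10) = 51792 / 20 = 2589.600

2589.600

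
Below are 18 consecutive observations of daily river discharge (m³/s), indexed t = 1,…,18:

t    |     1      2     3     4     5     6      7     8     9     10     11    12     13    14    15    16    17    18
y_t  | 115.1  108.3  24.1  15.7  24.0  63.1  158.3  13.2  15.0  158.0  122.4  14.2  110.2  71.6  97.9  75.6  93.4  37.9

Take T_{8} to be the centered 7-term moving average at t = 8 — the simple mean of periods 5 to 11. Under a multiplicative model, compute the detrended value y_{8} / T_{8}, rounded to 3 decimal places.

0.167

Trend T_8 = (24.0 + 63.1 + 158.3 + 13.2 + 15.0 + 158.0 + 122.4) / 7 = 554.0/7 = 79.14286
Ratio to trend: 13.2 / 79.14286 = 0.167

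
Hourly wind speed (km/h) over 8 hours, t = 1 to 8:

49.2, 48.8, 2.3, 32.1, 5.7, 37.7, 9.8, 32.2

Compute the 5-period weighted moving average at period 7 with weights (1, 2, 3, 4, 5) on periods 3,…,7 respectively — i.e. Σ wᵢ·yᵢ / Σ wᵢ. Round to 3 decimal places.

18.893

Weighted sum: 1·2.3 + 2·32.1 + 3·5.7 + 4·37.7 + 5·9.8 = 2.3 + 64.2 + 17.1 + 150.8 + 49.0 = 283.4
Weight total: 1 + 2 + 3 + 4 + 5 = 15
WMA = 283.4 / 15 = 18.893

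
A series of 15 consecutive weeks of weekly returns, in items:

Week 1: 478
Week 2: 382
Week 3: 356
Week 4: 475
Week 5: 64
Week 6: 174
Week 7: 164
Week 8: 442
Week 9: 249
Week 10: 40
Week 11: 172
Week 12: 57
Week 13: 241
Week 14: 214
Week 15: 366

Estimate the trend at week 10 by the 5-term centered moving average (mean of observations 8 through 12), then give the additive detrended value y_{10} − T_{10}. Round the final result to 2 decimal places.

Trend T_10 = (442 + 249 + 40 + 172 + 57) / 5 = 960/5 = 192.0000
Detrended value: 40 − 192.0000 = -152.00

-152.00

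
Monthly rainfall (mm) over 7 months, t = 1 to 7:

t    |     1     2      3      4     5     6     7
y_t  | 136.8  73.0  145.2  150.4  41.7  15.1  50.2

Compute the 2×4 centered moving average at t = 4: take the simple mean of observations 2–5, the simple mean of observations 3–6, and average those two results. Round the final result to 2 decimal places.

95.34

Sum over 2–5: 73.0 + 145.2 + 150.4 + 41.7 = 410.3
Sum over 3–6: 145.2 + 150.4 + 41.7 + 15.1 = 352.4
CMA at t=4 = (410.3 + 352.4) / (2·4) = 762.7 / 8 = 95.34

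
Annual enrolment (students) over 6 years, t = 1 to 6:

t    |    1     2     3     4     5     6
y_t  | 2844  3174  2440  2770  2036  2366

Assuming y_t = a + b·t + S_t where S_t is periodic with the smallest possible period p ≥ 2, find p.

First differences y_{t+1} − y_t: 330, -734, 330, -734, 330, …
The difference pattern repeats every 2 terms and not for any smaller step, so p = 2.

2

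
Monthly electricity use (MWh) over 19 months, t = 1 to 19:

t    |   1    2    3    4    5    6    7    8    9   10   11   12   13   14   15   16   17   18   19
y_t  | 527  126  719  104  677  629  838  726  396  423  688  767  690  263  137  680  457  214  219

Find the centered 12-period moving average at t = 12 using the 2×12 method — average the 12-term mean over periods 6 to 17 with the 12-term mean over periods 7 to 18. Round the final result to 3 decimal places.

Sum over 6–17: 629 + 838 + 726 + 396 + 423 + 688 + 767 + 690 + 263 + 137 + 680 + 457 = 6694
Sum over 7–18: 838 + 726 + 396 + 423 + 688 + 767 + 690 + 263 + 137 + 680 + 457 + 214 = 6279
CMA at t=12 = (6694 + 6279) / (2·12) = 12973 / 24 = 540.542

540.542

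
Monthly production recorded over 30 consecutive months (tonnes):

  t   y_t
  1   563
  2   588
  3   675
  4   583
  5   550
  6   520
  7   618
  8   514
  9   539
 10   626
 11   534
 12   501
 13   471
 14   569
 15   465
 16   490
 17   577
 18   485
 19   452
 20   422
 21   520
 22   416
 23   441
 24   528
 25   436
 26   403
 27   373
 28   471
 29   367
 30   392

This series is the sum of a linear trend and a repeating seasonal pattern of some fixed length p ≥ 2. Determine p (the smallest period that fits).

7

First differences y_{t+1} − y_t: 25, 87, -92, -33, -30, 98, -104, 25, 87, -92, -33, -30, 98, -104, 25, 87, …
The difference pattern repeats every 7 terms and not for any smaller step, so p = 7.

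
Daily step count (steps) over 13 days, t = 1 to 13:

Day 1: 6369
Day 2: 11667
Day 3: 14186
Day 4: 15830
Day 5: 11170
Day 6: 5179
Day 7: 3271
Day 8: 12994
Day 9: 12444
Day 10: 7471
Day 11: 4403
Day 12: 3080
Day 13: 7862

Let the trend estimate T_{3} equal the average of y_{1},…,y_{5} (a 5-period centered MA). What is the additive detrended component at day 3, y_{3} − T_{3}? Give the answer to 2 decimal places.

Trend T_3 = (6369 + 11667 + 14186 + 15830 + 11170) / 5 = 59222/5 = 11844.4000
Detrended value: 14186 − 11844.4000 = 2341.60

2341.60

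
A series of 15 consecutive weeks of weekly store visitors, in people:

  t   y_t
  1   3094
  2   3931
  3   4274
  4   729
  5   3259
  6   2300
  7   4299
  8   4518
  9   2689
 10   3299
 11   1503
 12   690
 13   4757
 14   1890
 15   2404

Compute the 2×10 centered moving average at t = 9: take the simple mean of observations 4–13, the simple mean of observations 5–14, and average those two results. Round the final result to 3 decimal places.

2862.350

Sum over 4–13: 729 + 3259 + 2300 + 4299 + 4518 + 2689 + 3299 + 1503 + 690 + 4757 = 28043
Sum over 5–14: 3259 + 2300 + 4299 + 4518 + 2689 + 3299 + 1503 + 690 + 4757 + 1890 = 29204
CMA at t=9 = (28043 + 29204) / (2·10) = 57247 / 20 = 2862.350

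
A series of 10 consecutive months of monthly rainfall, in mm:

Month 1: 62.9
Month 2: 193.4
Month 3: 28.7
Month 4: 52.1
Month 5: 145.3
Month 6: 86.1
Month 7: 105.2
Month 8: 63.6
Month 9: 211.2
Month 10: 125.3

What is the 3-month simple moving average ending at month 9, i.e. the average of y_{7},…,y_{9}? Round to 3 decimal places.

Sum of periods 7–9: 105.2 + 63.6 + 211.2 = 380.0
Divide by 3: 380.0 / 3 = 126.667

126.667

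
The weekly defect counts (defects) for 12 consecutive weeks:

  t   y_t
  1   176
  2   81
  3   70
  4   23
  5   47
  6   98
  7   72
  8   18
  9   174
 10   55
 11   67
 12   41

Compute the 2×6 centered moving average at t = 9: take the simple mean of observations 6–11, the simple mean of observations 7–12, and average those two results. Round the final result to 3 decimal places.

75.917

Sum over 6–11: 98 + 72 + 18 + 174 + 55 + 67 = 484
Sum over 7–12: 72 + 18 + 174 + 55 + 67 + 41 = 427
CMA at t=9 = (484 + 427) / (2·6) = 911 / 12 = 75.917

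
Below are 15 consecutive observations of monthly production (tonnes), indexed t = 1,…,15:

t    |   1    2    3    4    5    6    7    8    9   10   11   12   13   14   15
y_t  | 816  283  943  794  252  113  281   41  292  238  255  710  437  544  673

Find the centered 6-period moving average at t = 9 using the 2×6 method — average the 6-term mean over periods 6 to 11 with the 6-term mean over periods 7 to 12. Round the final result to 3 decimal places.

Sum over 6–11: 113 + 281 + 41 + 292 + 238 + 255 = 1220
Sum over 7–12: 281 + 41 + 292 + 238 + 255 + 710 = 1817
CMA at t=9 = (1220 + 1817) / (2·6) = 3037 / 12 = 253.083

253.083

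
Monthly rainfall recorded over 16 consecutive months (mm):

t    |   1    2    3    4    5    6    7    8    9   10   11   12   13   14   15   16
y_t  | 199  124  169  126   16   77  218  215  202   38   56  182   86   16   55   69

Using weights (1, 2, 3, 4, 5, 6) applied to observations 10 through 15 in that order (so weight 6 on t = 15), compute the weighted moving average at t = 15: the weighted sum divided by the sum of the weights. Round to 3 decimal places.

Weighted sum: 1·38 + 2·56 + 3·182 + 4·86 + 5·16 + 6·55 = 38 + 112 + 546 + 344 + 80 + 330 = 1450
Weight total: 1 + 2 + 3 + 4 + 5 + 6 = 21
WMA = 1450 / 21 = 69.048

69.048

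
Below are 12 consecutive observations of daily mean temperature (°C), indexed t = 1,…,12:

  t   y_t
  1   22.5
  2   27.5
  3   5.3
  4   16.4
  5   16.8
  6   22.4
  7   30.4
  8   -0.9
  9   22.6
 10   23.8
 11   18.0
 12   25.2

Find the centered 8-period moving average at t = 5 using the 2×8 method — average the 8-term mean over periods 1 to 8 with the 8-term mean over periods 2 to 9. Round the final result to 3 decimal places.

17.556

Sum over 1–8: 22.5 + 27.5 + 5.3 + 16.4 + 16.8 + 22.4 + 30.4 + (-0.9) = 140.4
Sum over 2–9: 27.5 + 5.3 + 16.4 + 16.8 + 22.4 + 30.4 + (-0.9) + 22.6 = 140.5
CMA at t=5 = (140.4 + 140.5) / (2·8) = 280.9 / 16 = 17.556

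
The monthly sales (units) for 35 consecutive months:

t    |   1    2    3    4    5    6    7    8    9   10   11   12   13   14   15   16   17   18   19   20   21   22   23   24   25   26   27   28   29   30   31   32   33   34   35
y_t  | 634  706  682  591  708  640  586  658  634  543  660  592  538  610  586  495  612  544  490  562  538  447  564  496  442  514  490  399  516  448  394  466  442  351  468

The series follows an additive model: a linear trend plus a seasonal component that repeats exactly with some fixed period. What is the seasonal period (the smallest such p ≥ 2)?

6

First differences y_{t+1} − y_t: 72, -24, -91, 117, -68, -54, 72, -24, -91, 117, -68, -54, 72, -24, …
The difference pattern repeats every 6 terms and not for any smaller step, so p = 6.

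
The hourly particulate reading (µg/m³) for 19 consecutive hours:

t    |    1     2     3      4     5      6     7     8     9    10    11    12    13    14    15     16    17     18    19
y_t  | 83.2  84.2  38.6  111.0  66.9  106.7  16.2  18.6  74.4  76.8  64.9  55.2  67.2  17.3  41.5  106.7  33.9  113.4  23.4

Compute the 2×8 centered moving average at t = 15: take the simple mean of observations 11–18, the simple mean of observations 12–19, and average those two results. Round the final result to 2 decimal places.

Sum over 11–18: 64.9 + 55.2 + 67.2 + 17.3 + 41.5 + 106.7 + 33.9 + 113.4 = 500.1
Sum over 12–19: 55.2 + 67.2 + 17.3 + 41.5 + 106.7 + 33.9 + 113.4 + 23.4 = 458.6
CMA at t=15 = (500.1 + 458.6) / (2·8) = 958.7 / 16 = 59.92

59.92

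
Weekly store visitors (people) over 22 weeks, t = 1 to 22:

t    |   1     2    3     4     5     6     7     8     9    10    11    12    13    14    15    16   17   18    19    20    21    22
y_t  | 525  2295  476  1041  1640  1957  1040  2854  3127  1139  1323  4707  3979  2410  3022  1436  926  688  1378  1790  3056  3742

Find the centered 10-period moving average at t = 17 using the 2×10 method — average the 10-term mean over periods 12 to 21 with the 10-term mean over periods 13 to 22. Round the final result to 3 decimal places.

2290.950

Sum over 12–21: 4707 + 3979 + 2410 + 3022 + 1436 + 926 + 688 + 1378 + 1790 + 3056 = 23392
Sum over 13–22: 3979 + 2410 + 3022 + 1436 + 926 + 688 + 1378 + 1790 + 3056 + 3742 = 22427
CMA at t=17 = (23392 + 22427) / (2·10) = 45819 / 20 = 2290.950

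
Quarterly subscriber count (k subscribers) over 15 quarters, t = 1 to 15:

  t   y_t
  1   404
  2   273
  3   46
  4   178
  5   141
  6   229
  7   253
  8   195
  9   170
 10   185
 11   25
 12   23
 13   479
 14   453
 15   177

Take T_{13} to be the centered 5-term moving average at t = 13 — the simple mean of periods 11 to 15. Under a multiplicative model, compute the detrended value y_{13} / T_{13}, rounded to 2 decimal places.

Trend T_13 = (25 + 23 + 479 + 453 + 177) / 5 = 1157/5 = 231.4000
Ratio to trend: 479 / 231.4000 = 2.07

2.07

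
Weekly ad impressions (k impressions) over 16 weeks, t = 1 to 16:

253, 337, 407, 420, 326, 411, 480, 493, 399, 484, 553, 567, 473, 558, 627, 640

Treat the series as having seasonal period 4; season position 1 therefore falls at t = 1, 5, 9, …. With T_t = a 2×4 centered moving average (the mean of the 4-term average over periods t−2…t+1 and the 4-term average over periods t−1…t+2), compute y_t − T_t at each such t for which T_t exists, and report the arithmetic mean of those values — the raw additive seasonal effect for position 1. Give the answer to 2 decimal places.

-74.08

Season position 1 occurs at t = 5, 9, 13 (where T_t is defined).
t=5: T_5 = 400.1250; y_5 − T_5 = 326 − 400.1250 = -74.1250
t=9: T_9 = 473.1250; y_9 − T_9 = 399 − 473.1250 = -74.1250
t=13: T_13 = 547.0000; y_13 − T_13 = 473 − 547.0000 = -74.0000
Mean deviation: (-74.1250 + -74.1250 + -74.0000) / 3 = -74.08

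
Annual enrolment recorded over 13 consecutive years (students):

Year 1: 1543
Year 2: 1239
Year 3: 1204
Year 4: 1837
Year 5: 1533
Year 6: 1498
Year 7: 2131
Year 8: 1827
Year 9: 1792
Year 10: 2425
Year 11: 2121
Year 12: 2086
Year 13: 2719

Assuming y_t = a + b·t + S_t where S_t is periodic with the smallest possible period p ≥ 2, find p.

3

First differences y_{t+1} − y_t: -304, -35, 633, -304, -35, 633, -304, -35, …
The difference pattern repeats every 3 terms and not for any smaller step, so p = 3.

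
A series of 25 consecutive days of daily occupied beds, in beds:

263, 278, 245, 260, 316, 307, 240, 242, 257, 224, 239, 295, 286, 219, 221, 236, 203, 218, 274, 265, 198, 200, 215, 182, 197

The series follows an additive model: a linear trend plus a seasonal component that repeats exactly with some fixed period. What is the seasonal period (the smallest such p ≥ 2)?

First differences y_{t+1} − y_t: 15, -33, 15, 56, -9, -67, 2, 15, -33, 15, 56, -9, -67, 2, 15, -33, …
The difference pattern repeats every 7 terms and not for any smaller step, so p = 7.

7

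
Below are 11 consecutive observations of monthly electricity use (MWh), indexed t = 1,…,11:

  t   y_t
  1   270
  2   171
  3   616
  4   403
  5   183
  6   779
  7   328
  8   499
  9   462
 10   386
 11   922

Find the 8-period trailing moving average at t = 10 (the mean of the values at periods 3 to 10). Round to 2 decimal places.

457.00

Sum of periods 3–10: 616 + 403 + 183 + 779 + 328 + 499 + 462 + 386 = 3656
Divide by 8: 3656 / 8 = 457.00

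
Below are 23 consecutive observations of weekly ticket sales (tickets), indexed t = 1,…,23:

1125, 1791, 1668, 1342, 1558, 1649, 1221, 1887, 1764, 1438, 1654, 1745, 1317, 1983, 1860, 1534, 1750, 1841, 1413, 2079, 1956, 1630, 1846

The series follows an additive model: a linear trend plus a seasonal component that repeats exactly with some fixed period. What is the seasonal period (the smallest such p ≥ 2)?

6

First differences y_{t+1} − y_t: 666, -123, -326, 216, 91, -428, 666, -123, -326, 216, 91, -428, 666, -123, …
The difference pattern repeats every 6 terms and not for any smaller step, so p = 6.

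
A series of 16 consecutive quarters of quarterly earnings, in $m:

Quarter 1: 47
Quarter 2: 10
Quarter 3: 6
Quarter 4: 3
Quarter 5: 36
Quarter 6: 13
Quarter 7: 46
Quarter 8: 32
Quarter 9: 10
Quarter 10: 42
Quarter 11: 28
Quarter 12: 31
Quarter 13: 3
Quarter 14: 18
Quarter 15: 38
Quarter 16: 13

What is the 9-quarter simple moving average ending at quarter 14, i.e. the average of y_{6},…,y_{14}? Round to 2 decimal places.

24.78

Sum of periods 6–14: 13 + 46 + 32 + 10 + 42 + 28 + 31 + 3 + 18 = 223
Divide by 9: 223 / 9 = 24.78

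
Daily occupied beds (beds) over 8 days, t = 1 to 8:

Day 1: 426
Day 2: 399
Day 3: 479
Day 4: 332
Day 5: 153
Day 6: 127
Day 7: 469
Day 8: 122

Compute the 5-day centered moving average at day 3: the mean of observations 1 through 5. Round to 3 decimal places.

357.800

Sum of periods 1–5: 426 + 399 + 479 + 332 + 153 = 1789
Divide by 5: 1789 / 5 = 357.800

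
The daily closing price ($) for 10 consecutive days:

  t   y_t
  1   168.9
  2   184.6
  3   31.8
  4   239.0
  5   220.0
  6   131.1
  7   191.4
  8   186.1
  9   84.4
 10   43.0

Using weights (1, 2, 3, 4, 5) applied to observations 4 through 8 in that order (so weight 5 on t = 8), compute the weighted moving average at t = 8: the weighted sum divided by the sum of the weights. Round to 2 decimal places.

Weighted sum: 1·239.0 + 2·220.0 + 3·131.1 + 4·191.4 + 5·186.1 = 239.0 + 440.0 + 393.3 + 765.6 + 930.5 = 2768.4
Weight total: 1 + 2 + 3 + 4 + 5 = 15
WMA = 2768.4 / 15 = 184.56

184.56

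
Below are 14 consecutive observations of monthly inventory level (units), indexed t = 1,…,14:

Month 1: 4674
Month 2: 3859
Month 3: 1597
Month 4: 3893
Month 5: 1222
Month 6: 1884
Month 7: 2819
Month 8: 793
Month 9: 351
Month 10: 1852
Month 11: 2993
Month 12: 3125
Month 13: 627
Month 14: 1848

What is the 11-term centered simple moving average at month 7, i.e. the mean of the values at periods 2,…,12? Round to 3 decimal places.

2217.091

Sum of periods 2–12: 3859 + 1597 + 3893 + 1222 + 1884 + 2819 + 793 + 351 + 1852 + 2993 + 3125 = 24388
Divide by 11: 24388 / 11 = 2217.091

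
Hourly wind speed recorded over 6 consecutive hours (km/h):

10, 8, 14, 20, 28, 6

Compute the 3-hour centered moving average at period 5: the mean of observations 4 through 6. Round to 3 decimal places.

Sum of periods 4–6: 20 + 28 + 6 = 54
Divide by 3: 54 / 3 = 18.000

18.000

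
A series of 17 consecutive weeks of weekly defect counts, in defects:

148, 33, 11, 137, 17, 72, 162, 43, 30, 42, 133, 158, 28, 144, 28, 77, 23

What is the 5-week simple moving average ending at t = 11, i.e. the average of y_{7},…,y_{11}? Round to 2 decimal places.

Sum of periods 7–11: 162 + 43 + 30 + 42 + 133 = 410
Divide by 5: 410 / 5 = 82.00

82.00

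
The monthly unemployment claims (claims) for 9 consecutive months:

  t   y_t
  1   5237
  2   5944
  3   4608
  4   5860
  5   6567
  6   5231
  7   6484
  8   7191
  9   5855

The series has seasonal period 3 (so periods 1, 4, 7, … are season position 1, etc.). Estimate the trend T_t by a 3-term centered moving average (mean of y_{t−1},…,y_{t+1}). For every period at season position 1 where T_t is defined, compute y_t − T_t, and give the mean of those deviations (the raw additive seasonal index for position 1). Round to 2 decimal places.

Season position 1 occurs at t = 4, 7 (where T_t is defined).
t=4: T_4 = 5678.3333; y_4 − T_4 = 5860 − 5678.3333 = 181.6667
t=7: T_7 = 6302.0000; y_7 − T_7 = 6484 − 6302.0000 = 182.0000
Mean deviation: (181.6667 + 182.0000) / 2 = 181.83

181.83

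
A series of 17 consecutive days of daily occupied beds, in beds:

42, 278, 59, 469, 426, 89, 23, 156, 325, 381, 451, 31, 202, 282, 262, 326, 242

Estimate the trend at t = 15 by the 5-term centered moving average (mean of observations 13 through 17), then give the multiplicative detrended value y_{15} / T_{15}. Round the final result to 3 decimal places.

0.997

Trend T_15 = (202 + 282 + 262 + 326 + 242) / 5 = 1314/5 = 262.80000
Ratio to trend: 262 / 262.80000 = 0.997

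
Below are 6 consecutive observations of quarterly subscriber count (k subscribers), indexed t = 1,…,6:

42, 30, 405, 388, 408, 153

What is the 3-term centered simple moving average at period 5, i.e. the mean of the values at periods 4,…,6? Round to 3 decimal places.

316.333

Sum of periods 4–6: 388 + 408 + 153 = 949
Divide by 3: 949 / 3 = 316.333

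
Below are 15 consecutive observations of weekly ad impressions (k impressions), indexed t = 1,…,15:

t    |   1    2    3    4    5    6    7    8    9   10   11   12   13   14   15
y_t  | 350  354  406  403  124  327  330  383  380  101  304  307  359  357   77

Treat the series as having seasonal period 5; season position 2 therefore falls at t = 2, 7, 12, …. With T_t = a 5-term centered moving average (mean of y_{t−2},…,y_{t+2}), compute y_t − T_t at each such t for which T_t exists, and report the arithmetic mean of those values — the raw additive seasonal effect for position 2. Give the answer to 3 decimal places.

Season position 2 occurs at t = 7, 12 (where T_t is defined).
t=7: T_7 = 308.80000; y_7 − T_7 = 330 − 308.80000 = 21.20000
t=12: T_12 = 285.60000; y_12 − T_12 = 307 − 285.60000 = 21.40000
Mean deviation: (21.20000 + 21.40000) / 2 = 21.300

21.300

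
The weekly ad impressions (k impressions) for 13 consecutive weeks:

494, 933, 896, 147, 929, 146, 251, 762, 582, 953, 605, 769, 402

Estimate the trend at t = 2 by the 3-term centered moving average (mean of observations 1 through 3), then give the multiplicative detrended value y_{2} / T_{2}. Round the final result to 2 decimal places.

Trend T_2 = (494 + 933 + 896) / 3 = 2323/3 = 774.3333
Ratio to trend: 933 / 774.3333 = 1.20

1.20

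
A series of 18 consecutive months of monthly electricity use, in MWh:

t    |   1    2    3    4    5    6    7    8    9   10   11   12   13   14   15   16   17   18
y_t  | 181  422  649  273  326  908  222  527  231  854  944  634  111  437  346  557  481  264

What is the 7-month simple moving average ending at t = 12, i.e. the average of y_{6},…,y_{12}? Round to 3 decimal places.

Sum of periods 6–12: 908 + 222 + 527 + 231 + 854 + 944 + 634 = 4320
Divide by 7: 4320 / 7 = 617.143

617.143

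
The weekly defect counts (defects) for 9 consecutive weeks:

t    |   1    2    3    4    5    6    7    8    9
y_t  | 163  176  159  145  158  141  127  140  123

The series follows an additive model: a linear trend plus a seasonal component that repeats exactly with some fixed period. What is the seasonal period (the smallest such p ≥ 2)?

First differences y_{t+1} − y_t: 13, -17, -14, 13, -17, -14, 13, -17, …
The difference pattern repeats every 3 terms and not for any smaller step, so p = 3.

3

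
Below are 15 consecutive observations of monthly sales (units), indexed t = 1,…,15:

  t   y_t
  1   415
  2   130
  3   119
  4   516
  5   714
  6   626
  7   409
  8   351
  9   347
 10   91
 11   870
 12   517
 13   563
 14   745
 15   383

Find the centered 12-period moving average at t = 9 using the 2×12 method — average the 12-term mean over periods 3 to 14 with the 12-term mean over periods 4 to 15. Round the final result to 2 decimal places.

500.00

Sum over 3–14: 119 + 516 + 714 + 626 + 409 + 351 + 347 + 91 + 870 + 517 + 563 + 745 = 5868
Sum over 4–15: 516 + 714 + 626 + 409 + 351 + 347 + 91 + 870 + 517 + 563 + 745 + 383 = 6132
CMA at t=9 = (5868 + 6132) / (2·12) = 12000 / 24 = 500.00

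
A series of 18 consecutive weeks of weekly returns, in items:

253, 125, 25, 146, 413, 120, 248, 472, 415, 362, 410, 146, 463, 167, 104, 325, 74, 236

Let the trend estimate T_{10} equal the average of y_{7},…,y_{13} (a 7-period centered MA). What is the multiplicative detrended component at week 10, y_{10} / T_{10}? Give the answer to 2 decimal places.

1.01

Trend T_10 = (248 + 472 + 415 + 362 + 410 + 146 + 463) / 7 = 2516/7 = 359.4286
Ratio to trend: 362 / 359.4286 = 1.01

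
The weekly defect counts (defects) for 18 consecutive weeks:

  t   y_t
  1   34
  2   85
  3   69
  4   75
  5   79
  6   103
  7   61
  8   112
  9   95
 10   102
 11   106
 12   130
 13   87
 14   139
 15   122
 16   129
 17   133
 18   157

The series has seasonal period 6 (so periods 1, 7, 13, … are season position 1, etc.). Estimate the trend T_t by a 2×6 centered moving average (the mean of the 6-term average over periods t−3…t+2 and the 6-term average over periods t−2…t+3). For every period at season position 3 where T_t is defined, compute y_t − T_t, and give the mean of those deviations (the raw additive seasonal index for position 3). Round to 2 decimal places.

-3.67

Season position 3 occurs at t = 9, 15 (where T_t is defined).
t=9: T_9 = 98.7500; y_9 − T_9 = 95 − 98.7500 = -3.7500
t=15: T_15 = 125.5833; y_15 − T_15 = 122 − 125.5833 = -3.5833
Mean deviation: (-3.7500 + -3.5833) / 2 = -3.67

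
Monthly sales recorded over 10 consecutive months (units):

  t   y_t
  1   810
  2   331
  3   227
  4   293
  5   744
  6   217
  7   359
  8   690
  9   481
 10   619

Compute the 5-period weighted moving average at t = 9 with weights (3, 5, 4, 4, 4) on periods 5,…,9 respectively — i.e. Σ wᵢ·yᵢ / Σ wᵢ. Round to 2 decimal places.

471.85

Weighted sum: 3·744 + 5·217 + 4·359 + 4·690 + 4·481 = 2232 + 1085 + 1436 + 2760 + 1924 = 9437
Weight total: 3 + 5 + 4 + 4 + 4 = 20
WMA = 9437 / 20 = 471.85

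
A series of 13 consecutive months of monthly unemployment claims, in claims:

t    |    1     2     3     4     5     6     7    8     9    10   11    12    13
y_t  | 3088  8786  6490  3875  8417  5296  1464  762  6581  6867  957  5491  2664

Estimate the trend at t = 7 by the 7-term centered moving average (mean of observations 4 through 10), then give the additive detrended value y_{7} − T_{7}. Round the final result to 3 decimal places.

Trend T_7 = (3875 + 8417 + 5296 + 1464 + 762 + 6581 + 6867) / 7 = 33262/7 = 4751.71429
Detrended value: 1464 − 4751.71429 = -3287.714

-3287.714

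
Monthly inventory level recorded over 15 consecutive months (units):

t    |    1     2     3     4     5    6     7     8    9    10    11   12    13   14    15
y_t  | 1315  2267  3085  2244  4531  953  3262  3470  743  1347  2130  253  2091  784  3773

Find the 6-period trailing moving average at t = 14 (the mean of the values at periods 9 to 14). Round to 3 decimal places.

Sum of periods 9–14: 743 + 1347 + 2130 + 253 + 2091 + 784 = 7348
Divide by 6: 7348 / 6 = 1224.667

1224.667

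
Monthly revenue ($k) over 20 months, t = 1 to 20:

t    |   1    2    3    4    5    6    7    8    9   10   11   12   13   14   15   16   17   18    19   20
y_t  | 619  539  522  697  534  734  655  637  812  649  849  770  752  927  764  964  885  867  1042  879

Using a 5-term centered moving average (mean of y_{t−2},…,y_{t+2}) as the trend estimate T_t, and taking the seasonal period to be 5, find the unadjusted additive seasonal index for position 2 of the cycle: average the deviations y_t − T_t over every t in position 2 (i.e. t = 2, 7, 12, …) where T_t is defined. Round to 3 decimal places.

-19.400

Season position 2 occurs at t = 7, 12, 17 (where T_t is defined).
t=7: T_7 = 674.40000; y_7 − T_7 = 655 − 674.40000 = -19.40000
t=12: T_12 = 789.40000; y_12 − T_12 = 770 − 789.40000 = -19.40000
t=17: T_17 = 904.40000; y_17 − T_17 = 885 − 904.40000 = -19.40000
Mean deviation: (-19.40000 + -19.40000 + -19.40000) / 3 = -19.400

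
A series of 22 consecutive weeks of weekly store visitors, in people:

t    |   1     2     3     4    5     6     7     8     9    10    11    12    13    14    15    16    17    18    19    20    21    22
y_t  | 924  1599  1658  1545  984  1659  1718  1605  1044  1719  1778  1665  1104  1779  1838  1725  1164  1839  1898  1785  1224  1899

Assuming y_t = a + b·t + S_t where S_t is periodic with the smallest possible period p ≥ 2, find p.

First differences y_{t+1} − y_t: 675, 59, -113, -561, 675, 59, -113, -561, 675, 59, …
The difference pattern repeats every 4 terms and not for any smaller step, so p = 4.

4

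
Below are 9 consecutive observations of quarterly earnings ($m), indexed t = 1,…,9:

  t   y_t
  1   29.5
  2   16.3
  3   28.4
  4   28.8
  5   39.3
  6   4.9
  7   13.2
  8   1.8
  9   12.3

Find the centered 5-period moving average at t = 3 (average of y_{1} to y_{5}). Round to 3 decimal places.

28.460

Sum of periods 1–5: 29.5 + 16.3 + 28.4 + 28.8 + 39.3 = 142.3
Divide by 5: 142.3 / 5 = 28.460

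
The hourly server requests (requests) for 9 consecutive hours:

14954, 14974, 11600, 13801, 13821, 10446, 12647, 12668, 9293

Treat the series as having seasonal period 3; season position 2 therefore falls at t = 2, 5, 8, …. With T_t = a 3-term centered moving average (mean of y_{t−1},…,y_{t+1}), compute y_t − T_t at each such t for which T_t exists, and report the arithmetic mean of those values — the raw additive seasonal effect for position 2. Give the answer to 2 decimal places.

Season position 2 occurs at t = 2, 5, 8 (where T_t is defined).
t=2: T_2 = 13842.6667; y_2 − T_2 = 14974 − 13842.6667 = 1131.3333
t=5: T_5 = 12689.3333; y_5 − T_5 = 13821 − 12689.3333 = 1131.6667
t=8: T_8 = 11536.0000; y_8 − T_8 = 12668 − 11536.0000 = 1132.0000
Mean deviation: (1131.3333 + 1131.6667 + 1132.0000) / 3 = 1131.67

1131.67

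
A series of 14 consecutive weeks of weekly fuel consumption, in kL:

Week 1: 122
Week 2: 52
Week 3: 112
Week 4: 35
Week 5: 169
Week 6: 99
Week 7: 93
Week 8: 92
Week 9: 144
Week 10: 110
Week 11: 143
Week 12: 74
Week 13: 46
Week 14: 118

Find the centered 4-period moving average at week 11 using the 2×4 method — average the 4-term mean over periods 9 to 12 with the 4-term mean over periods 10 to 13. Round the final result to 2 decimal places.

105.50

Sum over 9–12: 144 + 110 + 143 + 74 = 471
Sum over 10–13: 110 + 143 + 74 + 46 = 373
CMA at t=11 = (471 + 373) / (2·4) = 844 / 8 = 105.50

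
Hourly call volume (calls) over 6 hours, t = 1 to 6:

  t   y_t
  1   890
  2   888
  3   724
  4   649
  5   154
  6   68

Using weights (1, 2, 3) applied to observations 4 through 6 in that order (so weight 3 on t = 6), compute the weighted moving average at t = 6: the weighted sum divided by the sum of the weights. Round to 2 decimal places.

Weighted sum: 1·649 + 2·154 + 3·68 = 649 + 308 + 204 = 1161
Weight total: 1 + 2 + 3 = 6
WMA = 1161 / 6 = 193.50

193.50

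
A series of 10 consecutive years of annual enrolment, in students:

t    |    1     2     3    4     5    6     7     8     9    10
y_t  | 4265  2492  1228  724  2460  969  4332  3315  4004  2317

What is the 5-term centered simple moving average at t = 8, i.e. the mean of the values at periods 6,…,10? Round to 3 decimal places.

2987.400

Sum of periods 6–10: 969 + 4332 + 3315 + 4004 + 2317 = 14937
Divide by 5: 14937 / 5 = 2987.400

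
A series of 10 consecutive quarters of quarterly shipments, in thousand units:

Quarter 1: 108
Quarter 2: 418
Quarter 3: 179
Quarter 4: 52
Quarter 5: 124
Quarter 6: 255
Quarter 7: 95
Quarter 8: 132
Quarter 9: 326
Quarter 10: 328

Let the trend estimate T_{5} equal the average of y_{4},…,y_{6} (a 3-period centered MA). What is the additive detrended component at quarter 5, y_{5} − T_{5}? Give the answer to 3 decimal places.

Trend T_5 = (52 + 124 + 255) / 3 = 431/3 = 143.66667
Detrended value: 124 − 143.66667 = -19.667

-19.667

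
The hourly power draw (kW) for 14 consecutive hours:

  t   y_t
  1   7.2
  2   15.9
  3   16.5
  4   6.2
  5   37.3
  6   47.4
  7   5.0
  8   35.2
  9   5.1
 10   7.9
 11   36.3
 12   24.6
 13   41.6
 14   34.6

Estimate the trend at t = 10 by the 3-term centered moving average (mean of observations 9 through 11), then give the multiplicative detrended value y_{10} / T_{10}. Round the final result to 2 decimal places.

Trend T_10 = (5.1 + 7.9 + 36.3) / 3 = 49.3/3 = 16.4333
Ratio to trend: 7.9 / 16.4333 = 0.48

0.48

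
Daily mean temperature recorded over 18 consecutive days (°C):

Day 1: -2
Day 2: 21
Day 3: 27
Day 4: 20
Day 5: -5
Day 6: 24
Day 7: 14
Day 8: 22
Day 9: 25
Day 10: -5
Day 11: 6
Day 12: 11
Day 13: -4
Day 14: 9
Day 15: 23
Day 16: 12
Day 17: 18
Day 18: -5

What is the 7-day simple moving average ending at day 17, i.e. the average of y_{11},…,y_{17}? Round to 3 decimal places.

Sum of periods 11–17: 6 + 11 + (-4) + 9 + 23 + 12 + 18 = 75
Divide by 7: 75 / 7 = 10.714

10.714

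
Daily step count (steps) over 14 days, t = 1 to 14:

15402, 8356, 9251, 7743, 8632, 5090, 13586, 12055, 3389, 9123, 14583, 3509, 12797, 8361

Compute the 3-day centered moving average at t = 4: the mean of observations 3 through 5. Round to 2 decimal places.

8542.00

Sum of periods 3–5: 9251 + 7743 + 8632 = 25626
Divide by 3: 25626 / 3 = 8542.00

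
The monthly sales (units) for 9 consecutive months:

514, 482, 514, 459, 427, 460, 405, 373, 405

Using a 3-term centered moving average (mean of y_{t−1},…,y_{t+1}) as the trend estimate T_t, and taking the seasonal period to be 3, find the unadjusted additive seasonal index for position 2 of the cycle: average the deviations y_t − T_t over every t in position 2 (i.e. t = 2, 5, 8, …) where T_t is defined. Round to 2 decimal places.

Season position 2 occurs at t = 2, 5, 8 (where T_t is defined).
t=2: T_2 = 503.3333; y_2 − T_2 = 482 − 503.3333 = -21.3333
t=5: T_5 = 448.6667; y_5 − T_5 = 427 − 448.6667 = -21.6667
t=8: T_8 = 394.3333; y_8 − T_8 = 373 − 394.3333 = -21.3333
Mean deviation: (-21.3333 + -21.6667 + -21.3333) / 3 = -21.44

-21.44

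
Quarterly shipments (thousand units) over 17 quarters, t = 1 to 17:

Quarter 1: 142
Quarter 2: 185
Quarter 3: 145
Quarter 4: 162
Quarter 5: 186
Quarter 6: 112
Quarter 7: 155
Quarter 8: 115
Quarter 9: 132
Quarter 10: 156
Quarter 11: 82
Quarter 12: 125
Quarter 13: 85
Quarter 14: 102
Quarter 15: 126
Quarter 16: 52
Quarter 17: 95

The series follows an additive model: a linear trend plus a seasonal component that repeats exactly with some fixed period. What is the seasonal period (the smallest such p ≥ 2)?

5

First differences y_{t+1} − y_t: 43, -40, 17, 24, -74, 43, -40, 17, 24, -74, 43, -40, …
The difference pattern repeats every 5 terms and not for any smaller step, so p = 5.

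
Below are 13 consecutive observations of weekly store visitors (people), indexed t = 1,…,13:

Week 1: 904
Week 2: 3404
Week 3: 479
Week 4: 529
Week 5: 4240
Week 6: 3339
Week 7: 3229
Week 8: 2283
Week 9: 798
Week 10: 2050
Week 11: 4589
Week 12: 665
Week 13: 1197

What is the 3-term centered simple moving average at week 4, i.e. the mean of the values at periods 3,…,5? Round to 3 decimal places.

Sum of periods 3–5: 479 + 529 + 4240 = 5248
Divide by 3: 5248 / 3 = 1749.333

1749.333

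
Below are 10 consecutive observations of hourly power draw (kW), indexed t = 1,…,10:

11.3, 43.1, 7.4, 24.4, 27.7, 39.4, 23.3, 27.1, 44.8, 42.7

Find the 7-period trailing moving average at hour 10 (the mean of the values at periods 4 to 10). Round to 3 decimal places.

Sum of periods 4–10: 24.4 + 27.7 + 39.4 + 23.3 + 27.1 + 44.8 + 42.7 = 229.4
Divide by 7: 229.4 / 7 = 32.771

32.771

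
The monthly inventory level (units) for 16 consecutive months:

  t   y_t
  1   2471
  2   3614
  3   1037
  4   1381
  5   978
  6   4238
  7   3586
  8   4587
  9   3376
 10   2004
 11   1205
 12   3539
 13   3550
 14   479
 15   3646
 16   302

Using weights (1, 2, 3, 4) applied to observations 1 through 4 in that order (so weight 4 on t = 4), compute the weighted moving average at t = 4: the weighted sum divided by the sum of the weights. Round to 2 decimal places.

1833.40

Weighted sum: 1·2471 + 2·3614 + 3·1037 + 4·1381 = 2471 + 7228 + 3111 + 5524 = 18334
Weight total: 1 + 2 + 3 + 4 = 10
WMA = 18334 / 10 = 1833.40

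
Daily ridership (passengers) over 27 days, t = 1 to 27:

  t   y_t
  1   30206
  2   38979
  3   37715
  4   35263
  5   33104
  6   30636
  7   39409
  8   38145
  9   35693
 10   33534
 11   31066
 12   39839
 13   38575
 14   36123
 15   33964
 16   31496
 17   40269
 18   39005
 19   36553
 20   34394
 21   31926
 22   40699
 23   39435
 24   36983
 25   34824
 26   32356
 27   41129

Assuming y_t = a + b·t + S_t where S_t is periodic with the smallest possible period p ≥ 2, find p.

First differences y_{t+1} − y_t: 8773, -1264, -2452, -2159, -2468, 8773, -1264, -2452, -2159, -2468, 8773, -1264, …
The difference pattern repeats every 5 terms and not for any smaller step, so p = 5.

5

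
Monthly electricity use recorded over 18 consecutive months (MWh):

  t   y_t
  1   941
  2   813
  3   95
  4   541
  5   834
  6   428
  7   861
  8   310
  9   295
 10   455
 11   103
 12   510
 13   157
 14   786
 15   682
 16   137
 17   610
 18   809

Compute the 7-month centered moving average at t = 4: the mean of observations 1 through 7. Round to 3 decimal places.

644.714

Sum of periods 1–7: 941 + 813 + 95 + 541 + 834 + 428 + 861 = 4513
Divide by 7: 4513 / 7 = 644.714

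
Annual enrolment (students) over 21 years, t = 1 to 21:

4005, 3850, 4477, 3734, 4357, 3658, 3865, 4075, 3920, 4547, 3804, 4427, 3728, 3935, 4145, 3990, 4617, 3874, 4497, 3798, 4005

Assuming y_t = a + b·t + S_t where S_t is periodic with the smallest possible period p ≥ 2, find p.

7

First differences y_{t+1} − y_t: -155, 627, -743, 623, -699, 207, 210, -155, 627, -743, 623, -699, 207, 210, -155, 627, …
The difference pattern repeats every 7 terms and not for any smaller step, so p = 7.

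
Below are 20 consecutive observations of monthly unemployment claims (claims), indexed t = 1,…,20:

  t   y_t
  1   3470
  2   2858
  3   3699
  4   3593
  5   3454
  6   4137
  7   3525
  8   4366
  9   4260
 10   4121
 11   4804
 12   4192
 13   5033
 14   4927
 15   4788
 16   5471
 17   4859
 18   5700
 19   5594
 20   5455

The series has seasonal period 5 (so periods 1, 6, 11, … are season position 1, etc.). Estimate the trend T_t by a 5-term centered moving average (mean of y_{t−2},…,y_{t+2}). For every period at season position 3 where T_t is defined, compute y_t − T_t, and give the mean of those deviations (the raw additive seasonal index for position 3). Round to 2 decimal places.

Season position 3 occurs at t = 3, 8, 13, 18 (where T_t is defined).
t=3: T_3 = 3414.8000; y_3 − T_3 = 3699 − 3414.8000 = 284.2000
t=8: T_8 = 4081.8000; y_8 − T_8 = 4366 − 4081.8000 = 284.2000
t=13: T_13 = 4748.8000; y_13 − T_13 = 5033 − 4748.8000 = 284.2000
t=18: T_18 = 5415.8000; y_18 − T_18 = 5700 − 5415.8000 = 284.2000
Mean deviation: (284.2000 + 284.2000 + 284.2000 + 284.2000) / 4 = 284.20

284.20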